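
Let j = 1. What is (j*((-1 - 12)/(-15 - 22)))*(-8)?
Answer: -104/37 ≈ -2.8108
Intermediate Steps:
(j*((-1 - 12)/(-15 - 22)))*(-8) = (1*((-1 - 12)/(-15 - 22)))*(-8) = (1*(-13/(-37)))*(-8) = (1*(-13*(-1/37)))*(-8) = (1*(13/37))*(-8) = (13/37)*(-8) = -104/37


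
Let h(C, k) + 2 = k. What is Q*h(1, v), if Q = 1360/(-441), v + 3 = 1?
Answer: 5440/441 ≈ 12.336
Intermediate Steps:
v = -2 (v = -3 + 1 = -2)
h(C, k) = -2 + k
Q = -1360/441 (Q = 1360*(-1/441) = -1360/441 ≈ -3.0839)
Q*h(1, v) = -1360*(-2 - 2)/441 = -1360/441*(-4) = 5440/441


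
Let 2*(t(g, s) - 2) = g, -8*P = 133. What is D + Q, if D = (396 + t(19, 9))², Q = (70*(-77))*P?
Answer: 255665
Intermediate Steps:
P = -133/8 (P = -⅛*133 = -133/8 ≈ -16.625)
t(g, s) = 2 + g/2
Q = 358435/4 (Q = (70*(-77))*(-133/8) = -5390*(-133/8) = 358435/4 ≈ 89609.)
D = 664225/4 (D = (396 + (2 + (½)*19))² = (396 + (2 + 19/2))² = (396 + 23/2)² = (815/2)² = 664225/4 ≈ 1.6606e+5)
D + Q = 664225/4 + 358435/4 = 255665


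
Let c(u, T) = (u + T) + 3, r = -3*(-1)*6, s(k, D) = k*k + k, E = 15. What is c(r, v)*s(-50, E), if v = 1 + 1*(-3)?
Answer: 46550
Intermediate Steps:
s(k, D) = k + k² (s(k, D) = k² + k = k + k²)
r = 18 (r = 3*6 = 18)
v = -2 (v = 1 - 3 = -2)
c(u, T) = 3 + T + u (c(u, T) = (T + u) + 3 = 3 + T + u)
c(r, v)*s(-50, E) = (3 - 2 + 18)*(-50*(1 - 50)) = 19*(-50*(-49)) = 19*2450 = 46550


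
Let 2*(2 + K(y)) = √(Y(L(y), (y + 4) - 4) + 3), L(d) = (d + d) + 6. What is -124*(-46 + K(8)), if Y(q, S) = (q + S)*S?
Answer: 5952 - 558*√3 ≈ 4985.5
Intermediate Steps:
L(d) = 6 + 2*d (L(d) = 2*d + 6 = 6 + 2*d)
Y(q, S) = S*(S + q) (Y(q, S) = (S + q)*S = S*(S + q))
K(y) = -2 + √(3 + y*(6 + 3*y))/2 (K(y) = -2 + √(((y + 4) - 4)*(((y + 4) - 4) + (6 + 2*y)) + 3)/2 = -2 + √(((4 + y) - 4)*(((4 + y) - 4) + (6 + 2*y)) + 3)/2 = -2 + √(y*(y + (6 + 2*y)) + 3)/2 = -2 + √(y*(6 + 3*y) + 3)/2 = -2 + √(3 + y*(6 + 3*y))/2)
-124*(-46 + K(8)) = -124*(-46 + (-2 + √3*√(1 + 8*(2 + 8))/2)) = -124*(-46 + (-2 + √3*√(1 + 8*10)/2)) = -124*(-46 + (-2 + √3*√(1 + 80)/2)) = -124*(-46 + (-2 + √3*√81/2)) = -124*(-46 + (-2 + (½)*√3*9)) = -124*(-46 + (-2 + 9*√3/2)) = -124*(-48 + 9*√3/2) = 5952 - 558*√3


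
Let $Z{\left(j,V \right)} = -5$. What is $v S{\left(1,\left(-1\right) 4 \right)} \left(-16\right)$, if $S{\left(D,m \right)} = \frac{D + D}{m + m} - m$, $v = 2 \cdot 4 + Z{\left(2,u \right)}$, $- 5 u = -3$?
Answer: $-180$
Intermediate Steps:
$u = \frac{3}{5}$ ($u = \left(- \frac{1}{5}\right) \left(-3\right) = \frac{3}{5} \approx 0.6$)
$v = 3$ ($v = 2 \cdot 4 - 5 = 8 - 5 = 3$)
$S{\left(D,m \right)} = - m + \frac{D}{m}$ ($S{\left(D,m \right)} = \frac{2 D}{2 m} - m = 2 D \frac{1}{2 m} - m = \frac{D}{m} - m = - m + \frac{D}{m}$)
$v S{\left(1,\left(-1\right) 4 \right)} \left(-16\right) = 3 \left(- \left(-1\right) 4 + 1 \frac{1}{\left(-1\right) 4}\right) \left(-16\right) = 3 \left(\left(-1\right) \left(-4\right) + 1 \frac{1}{-4}\right) \left(-16\right) = 3 \left(4 + 1 \left(- \frac{1}{4}\right)\right) \left(-16\right) = 3 \left(4 - \frac{1}{4}\right) \left(-16\right) = 3 \cdot \frac{15}{4} \left(-16\right) = \frac{45}{4} \left(-16\right) = -180$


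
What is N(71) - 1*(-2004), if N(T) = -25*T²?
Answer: -124021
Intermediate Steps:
N(71) - 1*(-2004) = -25*71² - 1*(-2004) = -25*5041 + 2004 = -126025 + 2004 = -124021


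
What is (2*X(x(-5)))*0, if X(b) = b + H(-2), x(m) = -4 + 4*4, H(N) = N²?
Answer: 0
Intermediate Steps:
x(m) = 12 (x(m) = -4 + 16 = 12)
X(b) = 4 + b (X(b) = b + (-2)² = b + 4 = 4 + b)
(2*X(x(-5)))*0 = (2*(4 + 12))*0 = (2*16)*0 = 32*0 = 0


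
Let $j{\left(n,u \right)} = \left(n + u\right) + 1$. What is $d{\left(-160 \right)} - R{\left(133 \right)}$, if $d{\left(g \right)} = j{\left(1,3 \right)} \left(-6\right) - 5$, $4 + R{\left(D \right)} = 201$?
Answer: $-232$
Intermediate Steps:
$R{\left(D \right)} = 197$ ($R{\left(D \right)} = -4 + 201 = 197$)
$j{\left(n,u \right)} = 1 + n + u$
$d{\left(g \right)} = -35$ ($d{\left(g \right)} = \left(1 + 1 + 3\right) \left(-6\right) - 5 = 5 \left(-6\right) - 5 = -30 - 5 = -35$)
$d{\left(-160 \right)} - R{\left(133 \right)} = -35 - 197 = -232$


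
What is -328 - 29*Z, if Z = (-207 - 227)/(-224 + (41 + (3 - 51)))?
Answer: -12622/33 ≈ -382.48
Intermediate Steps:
Z = 62/33 (Z = -434/(-224 + (41 - 48)) = -434/(-224 - 7) = -434/(-231) = -434*(-1/231) = 62/33 ≈ 1.8788)
-328 - 29*Z = -328 - 29*62/33 = -328 - 1798/33 = -12622/33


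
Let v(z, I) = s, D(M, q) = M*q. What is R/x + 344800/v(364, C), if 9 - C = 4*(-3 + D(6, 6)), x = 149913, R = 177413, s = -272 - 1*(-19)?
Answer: -51645116911/37927989 ≈ -1361.7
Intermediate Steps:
s = -253 (s = -272 + 19 = -253)
C = -123 (C = 9 - 4*(-3 + 6*6) = 9 - 4*(-3 + 36) = 9 - 4*33 = 9 - 1*132 = 9 - 132 = -123)
v(z, I) = -253
R/x + 344800/v(364, C) = 177413/149913 + 344800/(-253) = 177413*(1/149913) + 344800*(-1/253) = 177413/149913 - 344800/253 = -51645116911/37927989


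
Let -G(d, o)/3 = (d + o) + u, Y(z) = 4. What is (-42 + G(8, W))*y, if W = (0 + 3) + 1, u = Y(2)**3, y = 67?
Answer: -18090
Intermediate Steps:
u = 64 (u = 4**3 = 64)
W = 4 (W = 3 + 1 = 4)
G(d, o) = -192 - 3*d - 3*o (G(d, o) = -3*((d + o) + 64) = -3*(64 + d + o) = -192 - 3*d - 3*o)
(-42 + G(8, W))*y = (-42 + (-192 - 3*8 - 3*4))*67 = (-42 + (-192 - 24 - 12))*67 = (-42 - 228)*67 = -270*67 = -18090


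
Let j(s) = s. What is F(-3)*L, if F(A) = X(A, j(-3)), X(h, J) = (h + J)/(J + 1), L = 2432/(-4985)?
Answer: -7296/4985 ≈ -1.4636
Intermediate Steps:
L = -2432/4985 (L = 2432*(-1/4985) = -2432/4985 ≈ -0.48786)
X(h, J) = (J + h)/(1 + J)
F(A) = 3/2 - A/2 (F(A) = (-3 + A)/(1 - 3) = (-3 + A)/(-2) = -(-3 + A)/2 = 3/2 - A/2)
F(-3)*L = (3/2 - 1/2*(-3))*(-2432/4985) = (3/2 + 3/2)*(-2432/4985) = 3*(-2432/4985) = -7296/4985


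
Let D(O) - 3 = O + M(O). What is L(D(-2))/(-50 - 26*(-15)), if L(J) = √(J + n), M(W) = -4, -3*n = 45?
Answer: 3*I*√2/340 ≈ 0.012478*I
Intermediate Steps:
n = -15 (n = -⅓*45 = -15)
D(O) = -1 + O (D(O) = 3 + (O - 4) = 3 + (-4 + O) = -1 + O)
L(J) = √(-15 + J) (L(J) = √(J - 15) = √(-15 + J))
L(D(-2))/(-50 - 26*(-15)) = √(-15 + (-1 - 2))/(-50 - 26*(-15)) = √(-15 - 3)/(-50 + 390) = √(-18)/340 = (3*I*√2)*(1/340) = 3*I*√2/340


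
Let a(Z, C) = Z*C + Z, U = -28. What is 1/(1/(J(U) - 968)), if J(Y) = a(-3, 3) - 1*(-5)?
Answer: -975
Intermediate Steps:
a(Z, C) = Z + C*Z (a(Z, C) = C*Z + Z = Z + C*Z)
J(Y) = -7 (J(Y) = -3*(1 + 3) - 1*(-5) = -3*4 + 5 = -12 + 5 = -7)
1/(1/(J(U) - 968)) = 1/(1/(-7 - 968)) = 1/(1/(-975)) = 1/(-1/975) = -975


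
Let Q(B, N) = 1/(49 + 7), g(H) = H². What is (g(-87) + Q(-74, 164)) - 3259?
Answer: 241361/56 ≈ 4310.0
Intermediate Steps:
Q(B, N) = 1/56
(g(-87) + Q(-74, 164)) - 3259 = ((-87)² + 1/56) - 3259 = (7569 + 1/56) - 3259 = 423865/56 - 3259 = 241361/56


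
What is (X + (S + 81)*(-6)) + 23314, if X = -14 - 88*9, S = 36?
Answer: 21806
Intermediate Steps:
X = -806 (X = -14 - 792 = -806)
(X + (S + 81)*(-6)) + 23314 = (-806 + (36 + 81)*(-6)) + 23314 = (-806 + 117*(-6)) + 23314 = (-806 - 702) + 23314 = -1508 + 23314 = 21806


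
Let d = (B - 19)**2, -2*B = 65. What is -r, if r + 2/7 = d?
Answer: -74255/28 ≈ -2652.0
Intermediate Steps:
B = -65/2 (B = -1/2*65 = -65/2 ≈ -32.500)
d = 10609/4 (d = (-65/2 - 19)**2 = (-103/2)**2 = 10609/4 ≈ 2652.3)
r = 74255/28 (r = -2/7 + 10609/4 = 74255/28 ≈ 2652.0)
-r = -1*74255/28 = -74255/28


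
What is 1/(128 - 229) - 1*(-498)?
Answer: 50297/101 ≈ 497.99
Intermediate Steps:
1/(128 - 229) - 1*(-498) = 1/(-101) + 498 = -1/101 + 498 = 50297/101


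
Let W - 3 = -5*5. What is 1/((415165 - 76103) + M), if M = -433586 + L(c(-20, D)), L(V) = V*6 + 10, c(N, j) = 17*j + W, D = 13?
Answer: -1/93320 ≈ -1.0716e-5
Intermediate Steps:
W = -22 (W = 3 - 5*5 = 3 - 25 = -22)
c(N, j) = -22 + 17*j (c(N, j) = 17*j - 22 = -22 + 17*j)
L(V) = 10 + 6*V (L(V) = 6*V + 10 = 10 + 6*V)
M = -432382 (M = -433586 + (10 + 6*(-22 + 17*13)) = -433586 + (10 + 6*(-22 + 221)) = -433586 + (10 + 6*199) = -433586 + (10 + 1194) = -433586 + 1204 = -432382)
1/((415165 - 76103) + M) = 1/((415165 - 76103) - 432382) = 1/(339062 - 432382) = 1/(-93320) = -1/93320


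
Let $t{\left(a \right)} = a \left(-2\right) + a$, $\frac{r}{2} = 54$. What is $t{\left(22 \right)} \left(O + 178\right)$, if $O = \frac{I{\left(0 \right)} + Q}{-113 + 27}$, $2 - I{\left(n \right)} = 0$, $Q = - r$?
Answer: $- \frac{169554}{43} \approx -3943.1$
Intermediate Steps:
$r = 108$ ($r = 2 \cdot 54 = 108$)
$Q = -108$ ($Q = \left(-1\right) 108 = -108$)
$I{\left(n \right)} = 2$ ($I{\left(n \right)} = 2 - 0 = 2 + 0 = 2$)
$t{\left(a \right)} = - a$ ($t{\left(a \right)} = - 2 a + a = - a$)
$O = \frac{53}{43}$ ($O = \frac{2 - 108}{-113 + 27} = - \frac{106}{-86} = \left(-106\right) \left(- \frac{1}{86}\right) = \frac{53}{43} \approx 1.2326$)
$t{\left(22 \right)} \left(O + 178\right) = \left(-1\right) 22 \left(\frac{53}{43} + 178\right) = \left(-22\right) \frac{7707}{43} = - \frac{169554}{43}$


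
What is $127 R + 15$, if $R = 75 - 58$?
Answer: $2174$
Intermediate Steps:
$R = 17$
$127 R + 15 = 127 \cdot 17 + 15 = 2159 + 15 = 2174$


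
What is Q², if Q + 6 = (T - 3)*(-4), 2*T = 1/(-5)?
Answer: 1024/25 ≈ 40.960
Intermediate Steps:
T = -⅒ (T = (½)/(-5) = (½)*(-⅕) = -⅒ ≈ -0.10000)
Q = 32/5 (Q = -6 + (-⅒ - 3)*(-4) = -6 - 31/10*(-4) = -6 + 62/5 = 32/5 ≈ 6.4000)
Q² = (32/5)² = 1024/25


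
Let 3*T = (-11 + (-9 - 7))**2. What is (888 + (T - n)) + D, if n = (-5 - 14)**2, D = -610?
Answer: 160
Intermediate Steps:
n = 361 (n = (-19)**2 = 361)
T = 243 (T = (-11 + (-9 - 7))**2/3 = (-11 - 16)**2/3 = (1/3)*(-27)**2 = (1/3)*729 = 243)
(888 + (T - n)) + D = (888 + (243 - 1*361)) - 610 = (888 + (243 - 361)) - 610 = (888 - 118) - 610 = 770 - 610 = 160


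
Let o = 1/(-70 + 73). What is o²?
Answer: ⅑ ≈ 0.11111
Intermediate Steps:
o = ⅓ (o = 1/3 = ⅓ ≈ 0.33333)
o² = (⅓)² = ⅑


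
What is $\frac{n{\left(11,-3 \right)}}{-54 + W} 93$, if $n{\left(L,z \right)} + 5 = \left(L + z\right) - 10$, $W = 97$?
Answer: $- \frac{651}{43} \approx -15.14$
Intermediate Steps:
$n{\left(L,z \right)} = -15 + L + z$ ($n{\left(L,z \right)} = -5 - \left(10 - L - z\right) = -5 + \left(-10 + L + z\right) = -15 + L + z$)
$\frac{n{\left(11,-3 \right)}}{-54 + W} 93 = \frac{-15 + 11 - 3}{-54 + 97} \cdot 93 = \frac{1}{43} \left(-7\right) 93 = \left(- \frac{7}{43}\right) 93 = - \frac{651}{43}$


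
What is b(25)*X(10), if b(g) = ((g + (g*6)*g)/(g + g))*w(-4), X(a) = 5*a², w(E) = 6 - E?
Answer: 377500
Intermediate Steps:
b(g) = 5*(g + 6*g²)/g (b(g) = ((g + (g*6)*g)/(g + g))*(6 - 1*(-4)) = ((g + (6*g)*g)/((2*g)))*(6 + 4) = ((g + 6*g²)*(1/(2*g)))*10 = ((g + 6*g²)/(2*g))*10 = 5*(g + 6*g²)/g)
b(25)*X(10) = (5 + 30*25)*(5*10²) = (5 + 750)*(5*100) = 755*500 = 377500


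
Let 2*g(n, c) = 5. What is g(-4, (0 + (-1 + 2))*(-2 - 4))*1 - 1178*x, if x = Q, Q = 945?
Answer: -2226415/2 ≈ -1.1132e+6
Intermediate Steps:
g(n, c) = 5/2 (g(n, c) = (1/2)*5 = 5/2)
x = 945
g(-4, (0 + (-1 + 2))*(-2 - 4))*1 - 1178*x = (5/2)*1 - 1178*945 = 5/2 - 1113210 = -2226415/2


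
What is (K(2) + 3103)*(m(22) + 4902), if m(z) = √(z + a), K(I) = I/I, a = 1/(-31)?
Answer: 15215808 + 3104*√21111/31 ≈ 1.5230e+7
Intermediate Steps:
a = -1/31 ≈ -0.032258
K(I) = 1
m(z) = √(-1/31 + z) (m(z) = √(z - 1/31) = √(-1/31 + z))
(K(2) + 3103)*(m(22) + 4902) = (1 + 3103)*(√(-31 + 961*22)/31 + 4902) = 3104*(√(-31 + 21142)/31 + 4902) = 3104*(√21111/31 + 4902) = 3104*(4902 + √21111/31) = 15215808 + 3104*√21111/31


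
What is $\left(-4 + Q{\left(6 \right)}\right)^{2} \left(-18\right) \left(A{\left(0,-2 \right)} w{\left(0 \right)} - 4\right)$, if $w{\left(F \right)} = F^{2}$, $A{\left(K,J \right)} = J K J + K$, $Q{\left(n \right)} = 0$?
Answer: $1152$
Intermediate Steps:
$A{\left(K,J \right)} = K + K J^{2}$ ($A{\left(K,J \right)} = K J^{2} + K = K + K J^{2}$)
$\left(-4 + Q{\left(6 \right)}\right)^{2} \left(-18\right) \left(A{\left(0,-2 \right)} w{\left(0 \right)} - 4\right) = \left(-4 + 0\right)^{2} \left(-18\right) \left(0 \left(1 + \left(-2\right)^{2}\right) 0^{2} - 4\right) = \left(-4\right)^{2} \left(-18\right) \left(0 \left(1 + 4\right) 0 - 4\right) = 16 \left(-18\right) \left(0 \cdot 5 \cdot 0 - 4\right) = - 288 \left(0 \cdot 0 - 4\right) = - 288 \left(0 - 4\right) = \left(-288\right) \left(-4\right) = 1152$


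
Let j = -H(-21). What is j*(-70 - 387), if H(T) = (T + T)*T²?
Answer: -8464554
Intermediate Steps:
H(T) = 2*T³ (H(T) = (2*T)*T² = 2*T³)
j = 18522 (j = -2*(-21)³ = -2*(-9261) = -1*(-18522) = 18522)
j*(-70 - 387) = 18522*(-70 - 387) = 18522*(-457) = -8464554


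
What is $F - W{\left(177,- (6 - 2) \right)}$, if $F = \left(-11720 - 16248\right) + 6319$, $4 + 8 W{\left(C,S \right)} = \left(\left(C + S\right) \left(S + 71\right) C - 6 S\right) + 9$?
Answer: $- \frac{556207}{2} \approx -2.781 \cdot 10^{5}$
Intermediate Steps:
$W{\left(C,S \right)} = \frac{5}{8} - \frac{3 S}{4} + \frac{C \left(71 + S\right) \left(C + S\right)}{8}$ ($W{\left(C,S \right)} = - \frac{1}{2} + \frac{\left(\left(C + S\right) \left(S + 71\right) C - 6 S\right) + 9}{8} = - \frac{1}{2} + \frac{\left(\left(C + S\right) \left(71 + S\right) C - 6 S\right) + 9}{8} = - \frac{1}{2} + \frac{\left(\left(71 + S\right) \left(C + S\right) C - 6 S\right) + 9}{8} = - \frac{1}{2} + \frac{\left(C \left(71 + S\right) \left(C + S\right) - 6 S\right) + 9}{8} = - \frac{1}{2} + \frac{\left(- 6 S + C \left(71 + S\right) \left(C + S\right)\right) + 9}{8} = - \frac{1}{2} + \frac{9 - 6 S + C \left(71 + S\right) \left(C + S\right)}{8} = - \frac{1}{2} + \left(\frac{9}{8} - \frac{3 S}{4} + \frac{C \left(71 + S\right) \left(C + S\right)}{8}\right) = \frac{5}{8} - \frac{3 S}{4} + \frac{C \left(71 + S\right) \left(C + S\right)}{8}$)
$F = -21649$ ($F = -27968 + 6319 = -21649$)
$F - W{\left(177,- (6 - 2) \right)} = -21649 - \left(\frac{5}{8} - \frac{3 \left(- (6 - 2)\right)}{4} + \frac{71 \cdot 177^{2}}{8} + \frac{1}{8} \cdot 177 \left(- (6 - 2)\right)^{2} + \frac{- (6 - 2) 177^{2}}{8} + \frac{71}{8} \cdot 177 \left(- (6 - 2)\right)\right) = -21649 - \left(\frac{5}{8} - \frac{3 \left(\left(-1\right) 4\right)}{4} + \frac{71}{8} \cdot 31329 + \frac{1}{8} \cdot 177 \left(\left(-1\right) 4\right)^{2} + \frac{1}{8} \left(\left(-1\right) 4\right) 31329 + \frac{71}{8} \cdot 177 \left(\left(-1\right) 4\right)\right) = -21649 - \left(\frac{5}{8} - -3 + \frac{2224359}{8} + \frac{1}{8} \cdot 177 \left(-4\right)^{2} + \frac{1}{8} \left(-4\right) 31329 + \frac{71}{8} \cdot 177 \left(-4\right)\right) = -21649 - \left(\frac{5}{8} + 3 + \frac{2224359}{8} + \frac{1}{8} \cdot 177 \cdot 16 - \frac{31329}{2} - \frac{12567}{2}\right) = -21649 - \left(\frac{5}{8} + 3 + \frac{2224359}{8} + 354 - \frac{31329}{2} - \frac{12567}{2}\right) = -21649 - \frac{512909}{2} = - \frac{556207}{2}$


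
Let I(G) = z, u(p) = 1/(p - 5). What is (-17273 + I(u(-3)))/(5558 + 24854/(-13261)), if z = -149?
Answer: -115516571/36839892 ≈ -3.1356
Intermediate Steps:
u(p) = 1/(-5 + p)
I(G) = -149
(-17273 + I(u(-3)))/(5558 + 24854/(-13261)) = (-17273 - 149)/(5558 + 24854/(-13261)) = -17422/(5558 + 24854*(-1/13261)) = -17422/(5558 - 24854/13261) = -17422/73679784/13261 = -17422*13261/73679784 = -115516571/36839892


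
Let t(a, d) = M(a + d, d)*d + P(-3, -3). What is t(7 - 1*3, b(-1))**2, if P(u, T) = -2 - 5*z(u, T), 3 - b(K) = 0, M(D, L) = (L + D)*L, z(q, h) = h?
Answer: 10609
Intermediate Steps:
M(D, L) = L*(D + L) (M(D, L) = (D + L)*L = L*(D + L))
b(K) = 3 (b(K) = 3 - 1*0 = 3 + 0 = 3)
P(u, T) = -2 - 5*T
t(a, d) = 13 + d**2*(a + 2*d) (t(a, d) = (d*((a + d) + d))*d + (-2 - 5*(-3)) = (d*(a + 2*d))*d + (-2 + 15) = d**2*(a + 2*d) + 13 = 13 + d**2*(a + 2*d))
t(7 - 1*3, b(-1))**2 = (13 + 3**2*((7 - 1*3) + 2*3))**2 = (13 + 9*((7 - 3) + 6))**2 = (13 + 9*(4 + 6))**2 = (13 + 9*10)**2 = (13 + 90)**2 = 103**2 = 10609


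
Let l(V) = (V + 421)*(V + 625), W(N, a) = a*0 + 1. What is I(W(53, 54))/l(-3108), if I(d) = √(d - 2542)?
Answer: 11*I*√21/6671821 ≈ 7.5554e-6*I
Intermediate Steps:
W(N, a) = 1 (W(N, a) = 0 + 1 = 1)
I(d) = √(-2542 + d)
l(V) = (421 + V)*(625 + V)
I(W(53, 54))/l(-3108) = √(-2542 + 1)/(263125 + (-3108)² + 1046*(-3108)) = √(-2541)/(263125 + 9659664 - 3250968) = (11*I*√21)/6671821 = (11*I*√21)*(1/6671821) = 11*I*√21/6671821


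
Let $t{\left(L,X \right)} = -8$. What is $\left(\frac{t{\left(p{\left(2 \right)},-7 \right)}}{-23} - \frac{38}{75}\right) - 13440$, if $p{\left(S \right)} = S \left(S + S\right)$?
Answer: $- \frac{23184274}{1725} \approx -13440.0$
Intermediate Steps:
$p{\left(S \right)} = 2 S^{2}$ ($p{\left(S \right)} = S 2 S = 2 S^{2}$)
$\left(\frac{t{\left(p{\left(2 \right)},-7 \right)}}{-23} - \frac{38}{75}\right) - 13440 = \left(- \frac{8}{-23} - \frac{38}{75}\right) - 13440 = \left(\left(-8\right) \left(- \frac{1}{23}\right) - \frac{38}{75}\right) - 13440 = \left(\frac{8}{23} - \frac{38}{75}\right) - 13440 = - \frac{274}{1725} - 13440 = - \frac{23184274}{1725}$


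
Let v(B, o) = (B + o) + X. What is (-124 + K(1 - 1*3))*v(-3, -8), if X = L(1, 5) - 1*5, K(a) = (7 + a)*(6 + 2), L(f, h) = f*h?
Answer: 924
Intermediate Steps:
K(a) = 56 + 8*a (K(a) = (7 + a)*8 = 56 + 8*a)
X = 0 (X = 1*5 - 1*5 = 5 - 5 = 0)
v(B, o) = B + o (v(B, o) = (B + o) + 0 = B + o)
(-124 + K(1 - 1*3))*v(-3, -8) = (-124 + (56 + 8*(1 - 1*3)))*(-3 - 8) = (-124 + (56 + 8*(1 - 3)))*(-11) = (-124 + (56 + 8*(-2)))*(-11) = (-124 + (56 - 16))*(-11) = (-124 + 40)*(-11) = -84*(-11) = 924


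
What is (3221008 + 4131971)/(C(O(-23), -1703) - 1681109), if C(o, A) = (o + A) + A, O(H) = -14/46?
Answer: -169118517/38743852 ≈ -4.3650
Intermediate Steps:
O(H) = -7/23 (O(H) = -14*1/46 = -7/23)
C(o, A) = o + 2*A (C(o, A) = (A + o) + A = o + 2*A)
(3221008 + 4131971)/(C(O(-23), -1703) - 1681109) = (3221008 + 4131971)/((-7/23 + 2*(-1703)) - 1681109) = 7352979/((-7/23 - 3406) - 1681109) = 7352979/(-78345/23 - 1681109) = 7352979/(-38743852/23) = 7352979*(-23/38743852) = -169118517/38743852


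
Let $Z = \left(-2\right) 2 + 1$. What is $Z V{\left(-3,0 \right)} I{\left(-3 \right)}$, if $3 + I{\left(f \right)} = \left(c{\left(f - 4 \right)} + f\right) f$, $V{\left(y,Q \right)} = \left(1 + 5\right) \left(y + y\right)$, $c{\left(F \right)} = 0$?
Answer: $648$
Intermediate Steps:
$Z = -3$ ($Z = -4 + 1 = -3$)
$V{\left(y,Q \right)} = 12 y$ ($V{\left(y,Q \right)} = 6 \cdot 2 y = 12 y$)
$I{\left(f \right)} = -3 + f^{2}$ ($I{\left(f \right)} = -3 + \left(0 + f\right) f = -3 + f f = -3 + f^{2}$)
$Z V{\left(-3,0 \right)} I{\left(-3 \right)} = - 3 \cdot 12 \left(-3\right) \left(-3 + \left(-3\right)^{2}\right) = \left(-3\right) \left(-36\right) \left(-3 + 9\right) = 108 \cdot 6 = 648$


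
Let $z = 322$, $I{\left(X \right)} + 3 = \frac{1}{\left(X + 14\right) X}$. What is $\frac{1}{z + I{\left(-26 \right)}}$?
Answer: $\frac{312}{99529} \approx 0.0031348$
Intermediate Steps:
$I{\left(X \right)} = -3 + \frac{1}{X \left(14 + X\right)}$ ($I{\left(X \right)} = -3 + \frac{1}{\left(X + 14\right) X} = -3 + \frac{1}{\left(14 + X\right) X} = -3 + \frac{1}{X \left(14 + X\right)}$)
$\frac{1}{z + I{\left(-26 \right)}} = \frac{1}{322 + \frac{1 - -1092 - 3 \left(-26\right)^{2}}{\left(-26\right) \left(14 - 26\right)}} = \frac{1}{322 - \frac{1 + 1092 - 2028}{26 \left(-12\right)}} = \frac{1}{322 - - \frac{1 + 1092 - 2028}{312}} = \frac{1}{322 - \left(- \frac{1}{312}\right) \left(-935\right)} = \frac{1}{322 - \frac{935}{312}} = \frac{1}{\frac{99529}{312}} = \frac{312}{99529}$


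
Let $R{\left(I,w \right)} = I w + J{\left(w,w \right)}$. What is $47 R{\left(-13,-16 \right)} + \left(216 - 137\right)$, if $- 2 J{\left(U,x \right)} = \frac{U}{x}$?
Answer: $\frac{19663}{2} \approx 9831.5$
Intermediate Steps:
$J{\left(U,x \right)} = - \frac{U}{2 x}$ ($J{\left(U,x \right)} = - \frac{U \frac{1}{x}}{2} = - \frac{U}{2 x}$)
$R{\left(I,w \right)} = - \frac{1}{2} + I w$ ($R{\left(I,w \right)} = I w - \frac{w}{2 w} = I w - \frac{1}{2} = - \frac{1}{2} + I w$)
$47 R{\left(-13,-16 \right)} + \left(216 - 137\right) = 47 \left(- \frac{1}{2} - -208\right) + \left(216 - 137\right) = 47 \left(- \frac{1}{2} + 208\right) + \left(216 - 137\right) = 47 \cdot \frac{415}{2} + 79 = \frac{19505}{2} + 79 = \frac{19663}{2}$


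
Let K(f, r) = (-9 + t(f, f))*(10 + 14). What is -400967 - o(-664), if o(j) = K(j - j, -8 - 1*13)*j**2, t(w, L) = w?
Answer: 94832569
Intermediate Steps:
K(f, r) = -216 + 24*f (K(f, r) = (-9 + f)*(10 + 14) = (-9 + f)*24 = -216 + 24*f)
o(j) = -216*j**2 (o(j) = (-216 + 24*(j - j))*j**2 = (-216 + 24*0)*j**2 = (-216 + 0)*j**2 = -216*j**2)
-400967 - o(-664) = -400967 - (-216)*(-664)**2 = -400967 - (-216)*440896 = -400967 - 1*(-95233536) = -400967 + 95233536 = 94832569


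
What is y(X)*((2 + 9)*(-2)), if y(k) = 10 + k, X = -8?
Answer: -44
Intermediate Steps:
y(X)*((2 + 9)*(-2)) = (10 - 8)*((2 + 9)*(-2)) = 2*(11*(-2)) = 2*(-22) = -44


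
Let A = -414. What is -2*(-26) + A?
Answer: -362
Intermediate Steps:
-2*(-26) + A = -2*(-26) - 414 = 52 - 414 = -362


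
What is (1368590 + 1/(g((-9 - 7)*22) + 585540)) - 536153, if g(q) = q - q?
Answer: 487425160981/585540 ≈ 8.3244e+5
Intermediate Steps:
g(q) = 0
(1368590 + 1/(g((-9 - 7)*22) + 585540)) - 536153 = (1368590 + 1/(0 + 585540)) - 536153 = (1368590 + 1/585540) - 536153 = 801364188601/585540 - 536153 = 487425160981/585540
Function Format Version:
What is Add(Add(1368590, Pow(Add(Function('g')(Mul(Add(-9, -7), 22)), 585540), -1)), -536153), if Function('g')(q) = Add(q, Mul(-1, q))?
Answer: Rational(487425160981, 585540) ≈ 8.3244e+5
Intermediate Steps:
Function('g')(q) = 0
Add(Add(1368590, Pow(Add(Function('g')(Mul(Add(-9, -7), 22)), 585540), -1)), -536153) = Add(Add(1368590, Pow(Add(0, 585540), -1)), -536153) = Add(Add(1368590, Pow(585540, -1)), -536153) = Add(Add(1368590, Rational(1, 585540)), -536153) = Add(Rational(801364188601, 585540), -536153) = Rational(487425160981, 585540)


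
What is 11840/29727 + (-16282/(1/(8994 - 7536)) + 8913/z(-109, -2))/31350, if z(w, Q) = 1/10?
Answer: -117112189817/155323575 ≈ -753.99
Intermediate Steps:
z(w, Q) = ⅒
11840/29727 + (-16282/(1/(8994 - 7536)) + 8913/z(-109, -2))/31350 = 11840/29727 + (-16282/(1/(8994 - 7536)) + 8913/(⅒))/31350 = 11840*(1/29727) + (-16282/(1/1458) + 8913*10)*(1/31350) = 11840/29727 + (-16282/1/1458 + 89130)*(1/31350) = 11840/29727 + (-16282*1458 + 89130)*(1/31350) = 11840/29727 + (-23739156 + 89130)*(1/31350) = 11840/29727 - 23650026*1/31350 = 11840/29727 - 3941671/5225 = -117112189817/155323575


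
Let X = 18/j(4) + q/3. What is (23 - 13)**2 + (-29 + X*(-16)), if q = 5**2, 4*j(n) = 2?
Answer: -1915/3 ≈ -638.33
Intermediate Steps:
j(n) = 1/2 (j(n) = (1/4)*2 = 1/2)
q = 25
X = 133/3 (X = 18/(1/2) + 25/3 = 18*2 + 25*(1/3) = 36 + 25/3 = 133/3 ≈ 44.333)
(23 - 13)**2 + (-29 + X*(-16)) = (23 - 13)**2 + (-29 + (133/3)*(-16)) = 10**2 + (-29 - 2128/3) = 100 - 2215/3 = -1915/3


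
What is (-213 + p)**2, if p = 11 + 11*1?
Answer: 36481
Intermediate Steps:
p = 22 (p = 11 + 11 = 22)
(-213 + p)**2 = (-213 + 22)**2 = (-191)**2 = 36481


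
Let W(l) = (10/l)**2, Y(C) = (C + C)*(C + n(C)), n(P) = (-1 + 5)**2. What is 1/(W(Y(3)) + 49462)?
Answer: 3249/160702063 ≈ 2.0218e-5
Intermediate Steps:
n(P) = 16 (n(P) = 4**2 = 16)
Y(C) = 2*C*(16 + C) (Y(C) = (C + C)*(C + 16) = (2*C)*(16 + C) = 2*C*(16 + C))
W(l) = 100/l**2
1/(W(Y(3)) + 49462) = 1/(100/(2*3*(16 + 3))**2 + 49462) = 1/(100/(2*3*19)**2 + 49462) = 1/(100/114**2 + 49462) = 1/(100*(1/12996) + 49462) = 1/(25/3249 + 49462) = 1/(160702063/3249) = 3249/160702063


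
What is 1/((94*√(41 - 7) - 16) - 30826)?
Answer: -15421/475464270 - 47*√34/475464270 ≈ -3.3010e-5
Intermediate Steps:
1/((94*√(41 - 7) - 16) - 30826) = 1/((94*√34 - 16) - 30826) = 1/((-16 + 94*√34) - 30826) = 1/(-30842 + 94*√34)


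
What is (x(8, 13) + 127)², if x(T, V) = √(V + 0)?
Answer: (127 + √13)² ≈ 17058.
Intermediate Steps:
x(T, V) = √V
(x(8, 13) + 127)² = (√13 + 127)² = (127 + √13)²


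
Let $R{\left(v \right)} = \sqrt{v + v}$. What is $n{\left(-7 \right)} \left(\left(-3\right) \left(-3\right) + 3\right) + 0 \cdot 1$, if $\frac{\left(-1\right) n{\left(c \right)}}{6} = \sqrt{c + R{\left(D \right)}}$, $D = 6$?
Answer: $- 72 i \sqrt{7 - 2 \sqrt{3}} \approx - 135.39 i$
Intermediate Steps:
$R{\left(v \right)} = \sqrt{2} \sqrt{v}$ ($R{\left(v \right)} = \sqrt{2 v} = \sqrt{2} \sqrt{v}$)
$n{\left(c \right)} = - 6 \sqrt{c + 2 \sqrt{3}}$ ($n{\left(c \right)} = - 6 \sqrt{c + \sqrt{2} \sqrt{6}} = - 6 \sqrt{c + 2 \sqrt{3}}$)
$n{\left(-7 \right)} \left(\left(-3\right) \left(-3\right) + 3\right) + 0 \cdot 1 = - 6 \sqrt{-7 + 2 \sqrt{3}} \left(\left(-3\right) \left(-3\right) + 3\right) + 0 \cdot 1 = - 6 \sqrt{-7 + 2 \sqrt{3}} \left(9 + 3\right) + 0 = - 6 \sqrt{-7 + 2 \sqrt{3}} \cdot 12 + 0 = - 72 \sqrt{-7 + 2 \sqrt{3}} + 0 = - 72 \sqrt{-7 + 2 \sqrt{3}}$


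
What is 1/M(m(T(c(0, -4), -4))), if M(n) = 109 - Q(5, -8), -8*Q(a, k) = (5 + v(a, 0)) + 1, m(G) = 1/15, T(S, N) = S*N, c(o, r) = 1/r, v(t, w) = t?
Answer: 8/883 ≈ 0.0090600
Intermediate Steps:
T(S, N) = N*S
m(G) = 1/15
Q(a, k) = -3/4 - a/8 (Q(a, k) = -((5 + a) + 1)/8 = -(6 + a)/8 = -3/4 - a/8)
M(n) = 883/8 (M(n) = 109 - (-3/4 - 1/8*5) = 109 - (-3/4 - 5/8) = 109 - 1*(-11/8) = 109 + 11/8 = 883/8)
1/M(m(T(c(0, -4), -4))) = 1/(883/8) = 8/883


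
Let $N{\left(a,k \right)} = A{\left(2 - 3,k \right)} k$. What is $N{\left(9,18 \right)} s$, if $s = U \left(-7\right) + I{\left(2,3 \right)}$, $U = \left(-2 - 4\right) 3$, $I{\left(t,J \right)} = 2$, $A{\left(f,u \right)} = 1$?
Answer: $2304$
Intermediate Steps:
$N{\left(a,k \right)} = k$ ($N{\left(a,k \right)} = 1 k = k$)
$U = -18$ ($U = \left(-6\right) 3 = -18$)
$s = 128$ ($s = \left(-18\right) \left(-7\right) + 2 = 126 + 2 = 128$)
$N{\left(9,18 \right)} s = 18 \cdot 128 = 2304$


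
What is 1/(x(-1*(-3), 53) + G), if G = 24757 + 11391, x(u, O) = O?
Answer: 1/36201 ≈ 2.7624e-5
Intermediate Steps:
G = 36148
1/(x(-1*(-3), 53) + G) = 1/(53 + 36148) = 1/36201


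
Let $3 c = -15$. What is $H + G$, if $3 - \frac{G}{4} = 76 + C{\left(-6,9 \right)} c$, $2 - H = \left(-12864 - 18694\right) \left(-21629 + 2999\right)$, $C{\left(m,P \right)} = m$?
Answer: $-587925950$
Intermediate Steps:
$c = -5$ ($c = \frac{1}{3} \left(-15\right) = -5$)
$H = -587925538$ ($H = 2 - \left(-12864 - 18694\right) \left(-21629 + 2999\right) = 2 - \left(-31558\right) \left(-18630\right) = 2 - 587925540 = -587925538$)
$G = -412$ ($G = 12 - 4 \left(76 - -30\right) = 12 - 4 \left(76 + 30\right) = 12 - 424 = -412$)
$H + G = -587925538 - 412 = -587925950$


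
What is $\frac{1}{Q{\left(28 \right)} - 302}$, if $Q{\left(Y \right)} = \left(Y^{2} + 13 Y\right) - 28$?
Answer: $\frac{1}{818} \approx 0.0012225$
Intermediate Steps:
$Q{\left(Y \right)} = -28 + Y^{2} + 13 Y$
$\frac{1}{Q{\left(28 \right)} - 302} = \frac{1}{\left(-28 + 28^{2} + 13 \cdot 28\right) - 302} = \frac{1}{\left(-28 + 784 + 364\right) - 302} = \frac{1}{1120 - 302} = \frac{1}{818}$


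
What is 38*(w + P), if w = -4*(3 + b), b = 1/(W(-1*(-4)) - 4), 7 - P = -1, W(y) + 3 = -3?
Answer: -684/5 ≈ -136.80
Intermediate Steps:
W(y) = -6 (W(y) = -3 - 3 = -6)
P = 8 (P = 7 - 1*(-1) = 7 + 1 = 8)
b = -1/10 (b = 1/(-6 - 4) = 1/(-10) = -1/10 ≈ -0.10000)
w = -58/5 (w = -4*(3 - 1/10) = -4*29/10 = -58/5 ≈ -11.600)
38*(w + P) = 38*(-58/5 + 8) = 38*(-18/5) = -684/5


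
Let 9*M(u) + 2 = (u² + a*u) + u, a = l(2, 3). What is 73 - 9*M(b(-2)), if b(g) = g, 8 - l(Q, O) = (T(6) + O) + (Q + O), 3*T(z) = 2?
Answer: 215/3 ≈ 71.667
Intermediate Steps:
T(z) = ⅔ (T(z) = (⅓)*2 = ⅔)
l(Q, O) = 22/3 - Q - 2*O (l(Q, O) = 8 - ((⅔ + O) + (Q + O)) = 8 - ((⅔ + O) + (O + Q)) = 8 - (⅔ + Q + 2*O) = 8 + (-⅔ - Q - 2*O) = 22/3 - Q - 2*O)
a = -⅔ (a = 22/3 - 1*2 - 2*3 = 22/3 - 2 - 6 = -⅔ ≈ -0.66667)
M(u) = -2/9 + u²/9 + u/27 (M(u) = -2/9 + ((u² - 2*u/3) + u)/9 = -2/9 + (u² + u/3)/9 = -2/9 + (u²/9 + u/27) = -2/9 + u²/9 + u/27)
73 - 9*M(b(-2)) = 73 - 9*(-2/9 + (⅑)*(-2)² + (1/27)*(-2)) = 73 - 9*(-2/9 + (⅑)*4 - 2/27) = 73 - 9*(-2/9 + 4/9 - 2/27) = 73 - 9*4/27 = 73 - 4/3 = 215/3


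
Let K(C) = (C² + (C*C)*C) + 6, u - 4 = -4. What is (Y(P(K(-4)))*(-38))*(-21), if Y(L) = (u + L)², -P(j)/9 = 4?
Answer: 1034208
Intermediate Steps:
u = 0 (u = 4 - 4 = 0)
K(C) = 6 + C² + C³ (K(C) = (C² + C²*C) + 6 = (C² + C³) + 6 = 6 + C² + C³)
P(j) = -36 (P(j) = -9*4 = -36)
Y(L) = L² (Y(L) = (0 + L)² = L²)
(Y(P(K(-4)))*(-38))*(-21) = ((-36)²*(-38))*(-21) = (1296*(-38))*(-21) = -49248*(-21) = 1034208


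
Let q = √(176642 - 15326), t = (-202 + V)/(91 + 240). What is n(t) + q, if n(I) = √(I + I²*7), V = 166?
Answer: 6*√4481 + 6*I*√79/331 ≈ 401.64 + 0.16112*I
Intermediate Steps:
t = -36/331 (t = (-202 + 166)/(91 + 240) = -36/331 ≈ -0.10876)
q = 6*√4481 (q = √161316 = 6*√4481 ≈ 401.64)
n(I) = √(I + 7*I²)
n(t) + q = √(-36*(1 + 7*(-36/331))/331) + 6*√4481 = √(-36*(1 - 252/331)/331) + 6*√4481 = √(-36/331*79/331) + 6*√4481 = √(-2844/109561) + 6*√4481 = 6*I*√79/331 + 6*√4481 = 6*√4481 + 6*I*√79/331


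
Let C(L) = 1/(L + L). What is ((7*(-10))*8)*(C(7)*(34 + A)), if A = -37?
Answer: 120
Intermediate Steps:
C(L) = 1/(2*L)
((7*(-10))*8)*(C(7)*(34 + A)) = ((7*(-10))*8)*(((½)/7)*(34 - 37)) = (-70*8)*(((½)*(⅐))*(-3)) = -40*(-3) = -560*(-3/14) = 120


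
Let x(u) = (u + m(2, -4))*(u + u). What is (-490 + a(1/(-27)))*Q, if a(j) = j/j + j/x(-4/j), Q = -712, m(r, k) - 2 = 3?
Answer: 28681035425/82377 ≈ 3.4817e+5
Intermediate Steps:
m(r, k) = 5 (m(r, k) = 2 + 3 = 5)
x(u) = 2*u*(5 + u) (x(u) = (u + 5)*(u + u) = (5 + u)*(2*u) = 2*u*(5 + u))
a(j) = 1 - j²/(8*(5 - 4/j)) (a(j) = j/j + j/((2*(-4/j)*(5 - 4/j))) = 1 + j/((-8*(5 - 4/j)/j)) = 1 + j*(-j/(8*(5 - 4/j))) = 1 - j²/(8*(5 - 4/j)))
(-490 + a(1/(-27)))*Q = (-490 + (32 + (1/(-27))³ - 40/(-27))/(8*(4 - 5/(-27))))*(-712) = (-490 + (32 + (-1/27)³ - 40*(-1/27))/(8*(4 - 5*(-1/27))))*(-712) = (-490 + (32 - 1/19683 + 40/27)/(8*(4 + 5/27)))*(-712) = (-490 + (⅛)*(659015/19683)/(113/27))*(-712) = (-490 + (⅛)*(27/113)*(659015/19683))*(-712) = (-490 + 659015/659016)*(-712) = -322258825/659016*(-712) = 28681035425/82377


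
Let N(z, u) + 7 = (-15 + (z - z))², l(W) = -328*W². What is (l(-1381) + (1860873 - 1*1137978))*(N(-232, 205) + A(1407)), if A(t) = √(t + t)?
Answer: -136212049034 - 624825913*√2814 ≈ -1.6936e+11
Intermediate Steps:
A(t) = √2*√t (A(t) = √(2*t) = √2*√t)
N(z, u) = 218 (N(z, u) = -7 + (-15 + (z - z))² = -7 + (-15 + 0)² = -7 + (-15)² = -7 + 225 = 218)
(l(-1381) + (1860873 - 1*1137978))*(N(-232, 205) + A(1407)) = (-328*(-1381)² + (1860873 - 1*1137978))*(218 + √2*√1407) = (-328*1907161 + (1860873 - 1137978))*(218 + √2814) = (-625548808 + 722895)*(218 + √2814) = -624825913*(218 + √2814) = -136212049034 - 624825913*√2814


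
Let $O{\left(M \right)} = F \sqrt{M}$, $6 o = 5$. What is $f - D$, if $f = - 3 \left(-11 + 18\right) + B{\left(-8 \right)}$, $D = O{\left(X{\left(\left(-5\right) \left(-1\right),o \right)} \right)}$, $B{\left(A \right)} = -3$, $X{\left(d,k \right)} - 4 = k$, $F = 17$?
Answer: $-24 - \frac{17 \sqrt{174}}{6} \approx -61.374$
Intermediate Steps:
$o = \frac{5}{6}$ ($o = \frac{1}{6} \cdot 5 = \frac{5}{6} \approx 0.83333$)
$X{\left(d,k \right)} = 4 + k$
$O{\left(M \right)} = 17 \sqrt{M}$
$D = \frac{17 \sqrt{174}}{6}$ ($D = 17 \sqrt{4 + \frac{5}{6}} = 17 \sqrt{\frac{29}{6}} = 17 \frac{\sqrt{174}}{6} = \frac{17 \sqrt{174}}{6} \approx 37.374$)
$f = -24$ ($f = - 3 \left(-11 + 18\right) - 3 = \left(-3\right) 7 - 3 = -21 - 3 = -24$)
$f - D = -24 - \frac{17 \sqrt{174}}{6}$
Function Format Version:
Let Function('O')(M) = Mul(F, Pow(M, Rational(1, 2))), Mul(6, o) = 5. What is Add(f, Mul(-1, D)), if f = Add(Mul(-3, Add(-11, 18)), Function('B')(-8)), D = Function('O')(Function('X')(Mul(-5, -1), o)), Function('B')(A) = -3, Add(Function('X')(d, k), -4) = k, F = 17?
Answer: Add(-24, Mul(Rational(-17, 6), Pow(174, Rational(1, 2)))) ≈ -61.374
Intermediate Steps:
o = Rational(5, 6) (o = Mul(Rational(1, 6), 5) = Rational(5, 6) ≈ 0.83333)
Function('X')(d, k) = Add(4, k)
Function('O')(M) = Mul(17, Pow(M, Rational(1, 2)))
D = Mul(Rational(17, 6), Pow(174, Rational(1, 2))) (D = Mul(17, Pow(Add(4, Rational(5, 6)), Rational(1, 2))) = Mul(17, Pow(Rational(29, 6), Rational(1, 2))) = Mul(17, Mul(Rational(1, 6), Pow(174, Rational(1, 2)))) = Mul(Rational(17, 6), Pow(174, Rational(1, 2))) ≈ 37.374)
f = -24 (f = Add(Mul(-3, Add(-11, 18)), -3) = Add(Mul(-3, 7), -3) = Add(-21, -3) = -24)
Add(f, Mul(-1, D)) = Add(-24, Mul(-1, Mul(Rational(17, 6), Pow(174, Rational(1, 2))))) = Add(-24, Mul(Rational(-17, 6), Pow(174, Rational(1, 2))))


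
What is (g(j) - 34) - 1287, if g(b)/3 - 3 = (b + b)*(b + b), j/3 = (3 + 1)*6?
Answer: 60896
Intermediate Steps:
j = 72 (j = 3*((3 + 1)*6) = 3*(4*6) = 3*24 = 72)
g(b) = 9 + 12*b**2 (g(b) = 9 + 3*((b + b)*(b + b)) = 9 + 3*((2*b)*(2*b)) = 9 + 3*(4*b**2) = 9 + 12*b**2)
(g(j) - 34) - 1287 = ((9 + 12*72**2) - 34) - 1287 = ((9 + 12*5184) - 34) - 1287 = ((9 + 62208) - 34) - 1287 = (62217 - 34) - 1287 = 62183 - 1287 = 60896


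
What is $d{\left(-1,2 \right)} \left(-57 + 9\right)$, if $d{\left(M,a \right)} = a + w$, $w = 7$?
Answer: $-432$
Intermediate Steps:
$d{\left(M,a \right)} = 7 + a$ ($d{\left(M,a \right)} = a + 7 = 7 + a$)
$d{\left(-1,2 \right)} \left(-57 + 9\right) = \left(7 + 2\right) \left(-57 + 9\right) = 9 \left(-48\right) = -432$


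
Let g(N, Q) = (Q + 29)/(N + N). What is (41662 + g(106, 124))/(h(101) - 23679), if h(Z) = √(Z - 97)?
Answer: -8832497/5019524 ≈ -1.7596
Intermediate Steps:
g(N, Q) = (29 + Q)/(2*N) (g(N, Q) = (29 + Q)/((2*N)) = (29 + Q)*(1/(2*N)) = (29 + Q)/(2*N))
h(Z) = √(-97 + Z)
(41662 + g(106, 124))/(h(101) - 23679) = (41662 + (½)*(29 + 124)/106)/(√(-97 + 101) - 23679) = (41662 + (½)*(1/106)*153)/(√4 - 23679) = (41662 + 153/212)/(2 - 23679) = (8832497/212)/(-23677) = (8832497/212)*(-1/23677) = -8832497/5019524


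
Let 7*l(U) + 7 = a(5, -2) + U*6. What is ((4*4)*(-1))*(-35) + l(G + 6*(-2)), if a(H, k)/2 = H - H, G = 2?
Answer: 3853/7 ≈ 550.43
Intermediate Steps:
a(H, k) = 0 (a(H, k) = 2*(H - H) = 2*0 = 0)
l(U) = -1 + 6*U/7 (l(U) = -1 + (0 + U*6)/7 = -1 + (0 + 6*U)/7 = -1 + (6*U)/7 = -1 + 6*U/7)
((4*4)*(-1))*(-35) + l(G + 6*(-2)) = ((4*4)*(-1))*(-35) + (-1 + 6*(2 + 6*(-2))/7) = (16*(-1))*(-35) + (-1 + 6*(2 - 12)/7) = -16*(-35) + (-1 + (6/7)*(-10)) = 560 + (-1 - 60/7) = 560 - 67/7 = 3853/7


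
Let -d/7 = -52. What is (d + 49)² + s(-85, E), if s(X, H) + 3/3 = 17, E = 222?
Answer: 170585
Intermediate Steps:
s(X, H) = 16 (s(X, H) = -1 + 17 = 16)
d = 364 (d = -7*(-52) = 364)
(d + 49)² + s(-85, E) = (364 + 49)² + 16 = 413² + 16 = 170569 + 16 = 170585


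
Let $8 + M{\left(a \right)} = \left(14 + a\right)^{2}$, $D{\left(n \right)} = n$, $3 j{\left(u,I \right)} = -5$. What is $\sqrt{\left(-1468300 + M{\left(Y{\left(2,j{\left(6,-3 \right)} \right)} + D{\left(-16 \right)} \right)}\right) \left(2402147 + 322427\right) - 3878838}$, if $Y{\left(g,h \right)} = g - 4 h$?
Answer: $\frac{i \sqrt{36003569287070}}{3} \approx 2.0001 \cdot 10^{6} i$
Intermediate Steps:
$j{\left(u,I \right)} = - \frac{5}{3}$ ($j{\left(u,I \right)} = \frac{1}{3} \left(-5\right) = - \frac{5}{3}$)
$M{\left(a \right)} = -8 + \left(14 + a\right)^{2}$
$\sqrt{\left(-1468300 + M{\left(Y{\left(2,j{\left(6,-3 \right)} \right)} + D{\left(-16 \right)} \right)}\right) \left(2402147 + 322427\right) - 3878838} = \sqrt{\left(-1468300 - \left(8 - \left(14 + \left(\left(2 - - \frac{20}{3}\right) - 16\right)\right)^{2}\right)\right) \left(2402147 + 322427\right) - 3878838} = \sqrt{\left(-1468300 - \left(8 - \left(14 + \left(\left(2 + \frac{20}{3}\right) - 16\right)\right)^{2}\right)\right) 2724574 - 3878838} = \sqrt{\left(-1468300 - \left(8 - \left(14 + \left(\frac{26}{3} - 16\right)\right)^{2}\right)\right) 2724574 - 3878838} = \sqrt{\left(-1468300 - \left(8 - \left(14 - \frac{22}{3}\right)^{2}\right)\right) 2724574 - 3878838} = \sqrt{\left(-1468300 - \left(8 - \left(\frac{20}{3}\right)^{2}\right)\right) 2724574 - 3878838} = \sqrt{\left(-1468300 + \left(-8 + \frac{400}{9}\right)\right) 2724574 - 3878838} = \sqrt{\left(-1468300 + \frac{328}{9}\right) 2724574 - 3878838} = \sqrt{\left(- \frac{13214372}{9}\right) 2724574 - 3878838} = \sqrt{- \frac{36003534377528}{9} - 3878838} = \sqrt{- \frac{36003569287070}{9}} = \frac{i \sqrt{36003569287070}}{3}$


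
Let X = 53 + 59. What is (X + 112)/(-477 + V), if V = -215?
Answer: -56/173 ≈ -0.32370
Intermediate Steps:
X = 112
(X + 112)/(-477 + V) = (112 + 112)/(-477 - 215) = 224/(-692) = 224*(-1/692) = -56/173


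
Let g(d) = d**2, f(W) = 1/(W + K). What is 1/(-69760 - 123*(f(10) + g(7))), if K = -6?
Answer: -4/303271 ≈ -1.3190e-5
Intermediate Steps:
f(W) = 1/(-6 + W) (f(W) = 1/(W - 6) = 1/(-6 + W))
1/(-69760 - 123*(f(10) + g(7))) = 1/(-69760 - 123*(1/(-6 + 10) + 7**2)) = 1/(-69760 - 123*(1/4 + 49)) = 1/(-69760 - 123*197/4) = 1/(-69760 - 24231/4) = 1/(-303271/4) = -4/303271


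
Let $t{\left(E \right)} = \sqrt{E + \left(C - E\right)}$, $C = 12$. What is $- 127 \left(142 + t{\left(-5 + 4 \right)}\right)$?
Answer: $-18034 - 254 \sqrt{3} \approx -18474.0$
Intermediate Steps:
$t{\left(E \right)} = 2 \sqrt{3}$ ($t{\left(E \right)} = \sqrt{E - \left(-12 + E\right)} = \sqrt{12} = 2 \sqrt{3}$)
$- 127 \left(142 + t{\left(-5 + 4 \right)}\right) = - 127 \left(142 + 2 \sqrt{3}\right) = -18034 - 254 \sqrt{3}$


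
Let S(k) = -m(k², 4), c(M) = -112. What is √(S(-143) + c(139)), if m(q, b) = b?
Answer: 2*I*√29 ≈ 10.77*I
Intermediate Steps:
S(k) = -4 (S(k) = -1*4 = -4)
√(S(-143) + c(139)) = √(-4 - 112) = √(-116) = 2*I*√29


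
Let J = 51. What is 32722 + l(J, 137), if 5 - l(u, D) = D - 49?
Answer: 32639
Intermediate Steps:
l(u, D) = 54 - D (l(u, D) = 5 - (D - 49) = 5 - (-49 + D) = 5 + (49 - D) = 54 - D)
32722 + l(J, 137) = 32722 + (54 - 1*137) = 32722 + (54 - 137) = 32722 - 83 = 32639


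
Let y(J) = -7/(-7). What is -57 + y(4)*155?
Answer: 98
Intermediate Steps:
y(J) = 1 (y(J) = -7*(-1/7) = 1)
-57 + y(4)*155 = -57 + 1*155 = -57 + 155 = 98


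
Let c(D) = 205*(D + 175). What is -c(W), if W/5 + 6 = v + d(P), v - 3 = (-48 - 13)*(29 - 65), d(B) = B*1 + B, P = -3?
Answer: -2277550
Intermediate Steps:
d(B) = 2*B (d(B) = B + B = 2*B)
v = 2199 (v = 3 + (-48 - 13)*(29 - 65) = 3 - 61*(-36) = 3 + 2196 = 2199)
W = 10935 (W = -30 + 5*(2199 + 2*(-3)) = -30 + 5*(2199 - 6) = -30 + 5*2193 = -30 + 10965 = 10935)
c(D) = 35875 + 205*D (c(D) = 205*(175 + D) = 35875 + 205*D)
-c(W) = -(35875 + 205*10935) = -(35875 + 2241675) = -1*2277550 = -2277550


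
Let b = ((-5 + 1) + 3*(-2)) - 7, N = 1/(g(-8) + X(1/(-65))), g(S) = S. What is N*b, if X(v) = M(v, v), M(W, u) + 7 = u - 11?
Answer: 1105/1691 ≈ 0.65346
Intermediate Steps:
M(W, u) = -18 + u (M(W, u) = -7 + (u - 11) = -7 + (-11 + u) = -18 + u)
X(v) = -18 + v
N = -65/1691 (N = 1/(-8 + (-18 + 1/(-65))) = 1/(-8 + (-18 - 1/65)) = 1/(-8 - 1171/65) = 1/(-1691/65) = -65/1691 ≈ -0.038439)
b = -17 (b = (-4 - 6) - 7 = -10 - 7 = -17)
N*b = -65/1691*(-17) = 1105/1691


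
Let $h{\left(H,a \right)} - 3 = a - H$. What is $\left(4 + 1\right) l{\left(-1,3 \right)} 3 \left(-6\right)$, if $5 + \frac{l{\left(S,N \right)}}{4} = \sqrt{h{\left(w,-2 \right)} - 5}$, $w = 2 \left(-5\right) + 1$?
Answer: $1800 - 360 \sqrt{5} \approx 995.02$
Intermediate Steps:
$w = -9$ ($w = -10 + 1 = -9$)
$h{\left(H,a \right)} = 3 + a - H$ ($h{\left(H,a \right)} = 3 - \left(H - a\right) = 3 + a - H$)
$l{\left(S,N \right)} = -20 + 4 \sqrt{5}$ ($l{\left(S,N \right)} = -20 + 4 \sqrt{\left(3 - 2 - -9\right) - 5} = -20 + 4 \sqrt{\left(3 - 2 + 9\right) - 5} = -20 + 4 \sqrt{10 - 5} = -20 + 4 \sqrt{5}$)
$\left(4 + 1\right) l{\left(-1,3 \right)} 3 \left(-6\right) = \left(4 + 1\right) \left(-20 + 4 \sqrt{5}\right) 3 \left(-6\right) = 5 \left(-20 + 4 \sqrt{5}\right) 3 \left(-6\right) = \left(-100 + 20 \sqrt{5}\right) 3 \left(-6\right) = \left(-300 + 60 \sqrt{5}\right) \left(-6\right) = 1800 - 360 \sqrt{5}$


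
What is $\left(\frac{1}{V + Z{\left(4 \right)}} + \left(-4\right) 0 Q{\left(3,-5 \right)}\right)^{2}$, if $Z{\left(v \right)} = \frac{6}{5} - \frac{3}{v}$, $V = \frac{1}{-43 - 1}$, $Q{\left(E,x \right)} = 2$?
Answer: $\frac{12100}{2209} \approx 5.4776$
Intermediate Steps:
$V = - \frac{1}{44}$ ($V = \frac{1}{-44} = - \frac{1}{44} \approx -0.022727$)
$Z{\left(v \right)} = \frac{6}{5} - \frac{3}{v}$ ($Z{\left(v \right)} = 6 \cdot \frac{1}{5} - \frac{3}{v} = \frac{6}{5} - \frac{3}{v}$)
$\left(\frac{1}{V + Z{\left(4 \right)}} + \left(-4\right) 0 Q{\left(3,-5 \right)}\right)^{2} = \left(\frac{1}{- \frac{1}{44} + \left(\frac{6}{5} - \frac{3}{4}\right)} + \left(-4\right) 0 \cdot 2\right)^{2} = \left(\frac{1}{- \frac{1}{44} + \left(\frac{6}{5} - \frac{3}{4}\right)} + 0 \cdot 2\right)^{2} = \left(\frac{1}{- \frac{1}{44} + \left(\frac{6}{5} - \frac{3}{4}\right)} + 0\right)^{2} = \left(\frac{1}{- \frac{1}{44} + \frac{9}{20}} + 0\right)^{2} = \left(\frac{1}{\frac{47}{110}} + 0\right)^{2} = \left(\frac{110}{47} + 0\right)^{2} = \left(\frac{110}{47}\right)^{2} = \frac{12100}{2209}$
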